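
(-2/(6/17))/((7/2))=-34/21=-1.62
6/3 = 2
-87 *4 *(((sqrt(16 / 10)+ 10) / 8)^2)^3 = -2712.73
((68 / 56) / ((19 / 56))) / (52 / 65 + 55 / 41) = 13940 / 8341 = 1.67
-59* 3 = -177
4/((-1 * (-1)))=4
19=19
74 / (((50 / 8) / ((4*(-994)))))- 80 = -1178896 / 25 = -47155.84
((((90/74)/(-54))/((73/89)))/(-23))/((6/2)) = 445/1118214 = 0.00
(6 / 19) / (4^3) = 3 / 608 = 0.00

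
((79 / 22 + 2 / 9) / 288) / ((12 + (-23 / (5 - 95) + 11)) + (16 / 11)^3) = 456775 / 908473824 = 0.00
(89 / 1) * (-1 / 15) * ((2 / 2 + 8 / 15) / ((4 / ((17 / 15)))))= -34799 / 13500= -2.58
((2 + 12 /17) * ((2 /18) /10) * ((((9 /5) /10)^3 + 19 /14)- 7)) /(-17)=6673243 /669375000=0.01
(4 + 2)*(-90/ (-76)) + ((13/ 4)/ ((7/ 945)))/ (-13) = -2025/ 76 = -26.64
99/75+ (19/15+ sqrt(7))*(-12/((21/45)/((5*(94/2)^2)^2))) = -21958564500*sqrt(7)/7-695354542269/175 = -12273011786.53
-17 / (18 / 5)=-85 / 18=-4.72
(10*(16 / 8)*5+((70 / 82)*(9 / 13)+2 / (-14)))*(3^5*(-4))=-364278384 / 3731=-97635.59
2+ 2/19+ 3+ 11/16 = 1761/304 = 5.79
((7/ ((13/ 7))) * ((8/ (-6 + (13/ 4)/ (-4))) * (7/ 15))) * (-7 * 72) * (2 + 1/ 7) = 3161088/ 1417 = 2230.83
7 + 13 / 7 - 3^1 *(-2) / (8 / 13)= 18.61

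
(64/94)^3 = 32768/103823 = 0.32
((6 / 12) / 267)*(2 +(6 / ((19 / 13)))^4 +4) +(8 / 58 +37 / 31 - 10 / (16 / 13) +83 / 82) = -17915126821935 / 3420093238168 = -5.24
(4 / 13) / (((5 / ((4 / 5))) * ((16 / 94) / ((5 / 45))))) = 94 / 2925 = 0.03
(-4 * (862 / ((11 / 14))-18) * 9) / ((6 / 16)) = -1139520 / 11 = -103592.73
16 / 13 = 1.23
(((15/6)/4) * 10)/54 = 25/216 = 0.12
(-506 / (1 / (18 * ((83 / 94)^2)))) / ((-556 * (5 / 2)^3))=31372506 / 38381375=0.82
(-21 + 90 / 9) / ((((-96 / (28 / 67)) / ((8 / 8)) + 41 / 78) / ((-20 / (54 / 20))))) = -400400 / 1126233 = -0.36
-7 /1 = -7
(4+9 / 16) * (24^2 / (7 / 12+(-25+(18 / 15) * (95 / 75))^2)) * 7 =137970000 / 4139203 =33.33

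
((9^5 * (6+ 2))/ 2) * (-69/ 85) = -16297524/ 85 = -191735.58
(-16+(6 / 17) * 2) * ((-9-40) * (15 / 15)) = 12740 / 17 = 749.41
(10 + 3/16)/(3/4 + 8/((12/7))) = 489/260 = 1.88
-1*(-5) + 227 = 232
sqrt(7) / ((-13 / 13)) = -sqrt(7) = -2.65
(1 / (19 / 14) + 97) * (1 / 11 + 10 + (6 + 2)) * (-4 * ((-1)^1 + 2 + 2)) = -21217.78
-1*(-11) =11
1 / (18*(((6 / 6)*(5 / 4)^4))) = 128 / 5625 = 0.02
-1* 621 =-621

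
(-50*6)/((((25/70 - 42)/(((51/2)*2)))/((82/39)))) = 5854800/7579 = 772.50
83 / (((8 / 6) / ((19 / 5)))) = 236.55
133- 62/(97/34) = 10793/97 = 111.27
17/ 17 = 1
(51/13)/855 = 17/3705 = 0.00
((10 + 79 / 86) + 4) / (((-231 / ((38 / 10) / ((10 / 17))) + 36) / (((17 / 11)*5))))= 35224765 / 73788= 477.38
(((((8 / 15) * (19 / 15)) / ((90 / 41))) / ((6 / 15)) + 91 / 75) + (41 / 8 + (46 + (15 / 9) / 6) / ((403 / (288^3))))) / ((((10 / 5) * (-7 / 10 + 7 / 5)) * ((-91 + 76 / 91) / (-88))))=39399324892037 / 20602755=1912332.84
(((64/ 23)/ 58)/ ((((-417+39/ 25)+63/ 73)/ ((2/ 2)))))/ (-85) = 11680/ 8579121417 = 0.00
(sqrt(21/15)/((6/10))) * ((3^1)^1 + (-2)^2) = 7 * sqrt(35)/3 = 13.80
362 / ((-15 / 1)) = -362 / 15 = -24.13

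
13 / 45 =0.29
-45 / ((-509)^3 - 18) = 45 / 131872247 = 0.00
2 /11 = 0.18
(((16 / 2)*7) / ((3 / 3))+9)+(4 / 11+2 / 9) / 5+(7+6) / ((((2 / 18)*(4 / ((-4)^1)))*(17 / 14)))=-31.24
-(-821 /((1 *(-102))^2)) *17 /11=821 /6732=0.12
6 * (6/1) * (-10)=-360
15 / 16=0.94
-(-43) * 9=387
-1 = -1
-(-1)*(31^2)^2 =923521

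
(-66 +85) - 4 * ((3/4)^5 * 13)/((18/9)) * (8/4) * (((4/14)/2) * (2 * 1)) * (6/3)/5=17.59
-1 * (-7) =7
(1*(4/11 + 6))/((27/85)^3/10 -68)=-429887500/4593438487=-0.09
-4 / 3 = -1.33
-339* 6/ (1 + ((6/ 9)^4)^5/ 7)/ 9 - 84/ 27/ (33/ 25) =-1655365575515554/ 7249336196751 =-228.35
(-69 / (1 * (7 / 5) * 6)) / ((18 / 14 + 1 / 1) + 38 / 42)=-345 / 134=-2.57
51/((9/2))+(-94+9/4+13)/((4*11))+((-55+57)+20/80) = 6227/528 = 11.79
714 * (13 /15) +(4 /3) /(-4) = 9277 /15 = 618.47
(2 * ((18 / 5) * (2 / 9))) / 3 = 8 / 15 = 0.53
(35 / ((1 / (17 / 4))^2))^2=102313225 / 256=399661.04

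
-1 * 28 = -28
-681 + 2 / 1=-679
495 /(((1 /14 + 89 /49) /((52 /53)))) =504504 /1961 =257.27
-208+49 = -159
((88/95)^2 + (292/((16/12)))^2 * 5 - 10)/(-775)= -2164157619/6994375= -309.41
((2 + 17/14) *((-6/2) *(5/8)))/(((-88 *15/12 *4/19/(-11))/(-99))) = 253935/896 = 283.41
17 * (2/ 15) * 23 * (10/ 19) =1564/ 57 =27.44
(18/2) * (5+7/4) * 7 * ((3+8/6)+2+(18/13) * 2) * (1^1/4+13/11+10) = 44251.03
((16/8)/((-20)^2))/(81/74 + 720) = 37/5336100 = 0.00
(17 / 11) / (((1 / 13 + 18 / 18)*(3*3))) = 221 / 1386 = 0.16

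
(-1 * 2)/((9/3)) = -0.67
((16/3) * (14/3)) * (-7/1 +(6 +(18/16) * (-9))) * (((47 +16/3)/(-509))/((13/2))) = 782488/178659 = 4.38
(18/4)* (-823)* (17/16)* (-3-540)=68374017/32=2136688.03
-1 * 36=-36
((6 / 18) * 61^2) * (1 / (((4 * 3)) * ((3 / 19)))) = 654.62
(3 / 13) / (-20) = -3 / 260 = -0.01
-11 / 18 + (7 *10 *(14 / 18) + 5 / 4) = 661 / 12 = 55.08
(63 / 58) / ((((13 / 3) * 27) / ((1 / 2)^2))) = 7 / 3016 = 0.00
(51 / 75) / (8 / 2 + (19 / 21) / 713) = 254541 / 1497775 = 0.17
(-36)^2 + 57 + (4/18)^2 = 109597/81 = 1353.05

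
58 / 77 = 0.75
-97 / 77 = -1.26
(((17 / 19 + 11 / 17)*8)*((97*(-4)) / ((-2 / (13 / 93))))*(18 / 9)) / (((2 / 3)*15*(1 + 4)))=3349216 / 250325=13.38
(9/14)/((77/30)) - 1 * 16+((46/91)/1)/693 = -141881/9009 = -15.75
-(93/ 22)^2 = -8649/ 484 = -17.87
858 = 858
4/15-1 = -11/15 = -0.73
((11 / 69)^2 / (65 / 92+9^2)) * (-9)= -484 / 172891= -0.00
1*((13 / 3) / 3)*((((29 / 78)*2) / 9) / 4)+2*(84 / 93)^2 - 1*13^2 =-156309583 / 934092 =-167.34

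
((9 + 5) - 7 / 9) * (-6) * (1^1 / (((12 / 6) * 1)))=-119 / 3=-39.67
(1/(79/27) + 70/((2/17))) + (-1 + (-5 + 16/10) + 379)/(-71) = 16548393/28045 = 590.07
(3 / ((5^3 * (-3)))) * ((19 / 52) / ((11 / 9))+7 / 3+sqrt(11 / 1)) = -sqrt(11) / 125 - 4517 / 214500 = -0.05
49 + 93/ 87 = 1452/ 29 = 50.07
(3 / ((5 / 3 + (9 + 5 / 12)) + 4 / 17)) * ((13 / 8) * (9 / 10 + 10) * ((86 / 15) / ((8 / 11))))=34182291 / 923600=37.01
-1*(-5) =5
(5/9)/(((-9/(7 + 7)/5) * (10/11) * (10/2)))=-0.95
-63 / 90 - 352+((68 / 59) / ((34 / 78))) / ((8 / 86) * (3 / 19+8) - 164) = -578212953 / 1639315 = -352.72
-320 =-320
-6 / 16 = -3 / 8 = -0.38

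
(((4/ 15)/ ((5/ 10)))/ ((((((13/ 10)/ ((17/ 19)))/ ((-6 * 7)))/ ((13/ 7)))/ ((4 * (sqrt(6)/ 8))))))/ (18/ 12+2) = -544 * sqrt(6)/ 133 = -10.02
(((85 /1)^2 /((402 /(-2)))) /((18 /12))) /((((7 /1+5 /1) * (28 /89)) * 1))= -643025 /101304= -6.35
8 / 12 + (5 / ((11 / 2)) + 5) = 217 / 33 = 6.58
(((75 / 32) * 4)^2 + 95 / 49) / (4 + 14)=4.99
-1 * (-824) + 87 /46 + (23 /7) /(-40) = 5318211 /6440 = 825.81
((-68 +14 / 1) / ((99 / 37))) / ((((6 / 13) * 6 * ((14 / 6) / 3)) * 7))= -1.34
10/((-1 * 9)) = -10/9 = -1.11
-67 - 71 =-138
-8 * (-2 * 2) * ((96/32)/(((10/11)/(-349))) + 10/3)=-551216/15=-36747.73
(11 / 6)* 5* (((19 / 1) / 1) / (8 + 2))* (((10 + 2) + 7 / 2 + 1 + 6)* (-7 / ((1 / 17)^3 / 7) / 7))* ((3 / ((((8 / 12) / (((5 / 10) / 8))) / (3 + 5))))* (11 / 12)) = -3557920905 / 128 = -27796257.07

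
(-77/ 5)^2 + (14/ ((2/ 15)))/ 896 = 759287/ 3200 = 237.28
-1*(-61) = 61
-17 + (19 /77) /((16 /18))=-10301 /616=-16.72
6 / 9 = 2 / 3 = 0.67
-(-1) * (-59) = -59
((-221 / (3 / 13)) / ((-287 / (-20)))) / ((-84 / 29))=416585 / 18081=23.04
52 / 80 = 0.65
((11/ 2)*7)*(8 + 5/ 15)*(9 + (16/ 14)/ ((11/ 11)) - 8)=1375/ 2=687.50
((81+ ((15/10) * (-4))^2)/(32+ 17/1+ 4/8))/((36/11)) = 13/18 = 0.72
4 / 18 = 0.22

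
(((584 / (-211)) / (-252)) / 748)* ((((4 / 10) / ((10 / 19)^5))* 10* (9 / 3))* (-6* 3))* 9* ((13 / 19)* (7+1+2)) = -3339214983 / 690497500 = -4.84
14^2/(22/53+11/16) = 166208/935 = 177.76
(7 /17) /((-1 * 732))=-7 /12444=-0.00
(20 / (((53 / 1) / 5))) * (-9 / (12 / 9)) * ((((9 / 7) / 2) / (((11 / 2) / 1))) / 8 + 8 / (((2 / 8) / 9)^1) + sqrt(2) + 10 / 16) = -60008175 / 16324-675 * sqrt(2) / 53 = -3694.08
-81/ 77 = -1.05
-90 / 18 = -5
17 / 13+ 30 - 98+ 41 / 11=-9004 / 143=-62.97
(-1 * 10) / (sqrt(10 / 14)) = -11.83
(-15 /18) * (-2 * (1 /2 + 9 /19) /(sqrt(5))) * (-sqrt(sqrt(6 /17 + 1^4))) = -37 * 17^(3 /4) * 23^(1 /4) * sqrt(5) /1938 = -0.78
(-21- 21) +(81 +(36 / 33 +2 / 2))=41.09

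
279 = 279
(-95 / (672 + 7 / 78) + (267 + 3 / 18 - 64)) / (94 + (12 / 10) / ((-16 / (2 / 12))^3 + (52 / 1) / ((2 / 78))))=23487086004715 / 10874437191471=2.16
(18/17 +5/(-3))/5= -31/255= -0.12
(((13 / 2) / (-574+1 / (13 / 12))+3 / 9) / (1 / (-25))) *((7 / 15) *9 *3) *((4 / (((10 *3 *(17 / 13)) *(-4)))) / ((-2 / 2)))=-1309763 / 506600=-2.59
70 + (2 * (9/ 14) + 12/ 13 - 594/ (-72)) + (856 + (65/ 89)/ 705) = 4277594911/ 4567836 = 936.46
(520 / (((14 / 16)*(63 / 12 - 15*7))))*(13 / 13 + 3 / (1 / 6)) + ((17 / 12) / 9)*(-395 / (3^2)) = -5720395 / 47628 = -120.11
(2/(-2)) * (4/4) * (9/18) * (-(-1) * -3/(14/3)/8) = 9/224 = 0.04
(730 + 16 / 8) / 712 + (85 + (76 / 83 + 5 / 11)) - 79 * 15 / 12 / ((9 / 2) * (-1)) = 79963769 / 731313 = 109.34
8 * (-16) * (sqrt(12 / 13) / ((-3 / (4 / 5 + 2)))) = 114.78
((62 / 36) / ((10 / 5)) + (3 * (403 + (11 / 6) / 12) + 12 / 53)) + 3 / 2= 4625167 / 3816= 1212.05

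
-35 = -35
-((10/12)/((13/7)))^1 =-35/78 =-0.45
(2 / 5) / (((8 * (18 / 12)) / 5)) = 0.17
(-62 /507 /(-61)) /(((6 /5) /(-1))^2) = 775 /556686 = 0.00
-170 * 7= -1190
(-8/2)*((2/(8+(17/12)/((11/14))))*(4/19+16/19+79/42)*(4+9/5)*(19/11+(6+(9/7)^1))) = -125.15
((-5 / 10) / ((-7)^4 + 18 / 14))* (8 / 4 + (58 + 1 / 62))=-26047 / 2085184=-0.01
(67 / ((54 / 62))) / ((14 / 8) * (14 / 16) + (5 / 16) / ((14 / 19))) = 232624 / 5913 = 39.34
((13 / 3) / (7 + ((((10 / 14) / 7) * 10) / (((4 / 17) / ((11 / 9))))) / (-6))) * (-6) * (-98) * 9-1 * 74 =118960838 / 32369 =3675.15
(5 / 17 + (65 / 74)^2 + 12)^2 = 1479407583481 / 8666120464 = 170.71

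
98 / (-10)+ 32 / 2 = 31 / 5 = 6.20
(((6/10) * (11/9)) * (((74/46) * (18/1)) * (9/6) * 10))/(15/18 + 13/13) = 3996/23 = 173.74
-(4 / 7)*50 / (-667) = 200 / 4669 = 0.04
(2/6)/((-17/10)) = -10/51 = -0.20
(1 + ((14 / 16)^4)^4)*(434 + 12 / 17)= 1162845717400549615 / 2392537302040576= 486.03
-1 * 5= -5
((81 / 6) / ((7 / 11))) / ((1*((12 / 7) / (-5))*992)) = -495 / 7936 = -0.06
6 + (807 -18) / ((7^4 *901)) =12980595 / 2163301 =6.00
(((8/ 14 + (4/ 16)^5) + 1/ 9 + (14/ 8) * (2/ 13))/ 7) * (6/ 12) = 799027/ 11741184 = 0.07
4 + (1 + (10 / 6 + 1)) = 23 / 3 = 7.67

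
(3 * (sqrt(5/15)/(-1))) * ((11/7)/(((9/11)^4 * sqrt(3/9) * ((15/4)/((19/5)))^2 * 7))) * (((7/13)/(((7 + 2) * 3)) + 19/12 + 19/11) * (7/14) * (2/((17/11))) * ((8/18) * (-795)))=2535958317298736/2158115470875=1175.08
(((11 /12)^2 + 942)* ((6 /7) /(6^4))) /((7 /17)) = 2308073 /1524096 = 1.51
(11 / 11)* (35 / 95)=7 / 19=0.37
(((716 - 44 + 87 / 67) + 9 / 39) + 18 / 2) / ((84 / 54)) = 5350347 / 12194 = 438.77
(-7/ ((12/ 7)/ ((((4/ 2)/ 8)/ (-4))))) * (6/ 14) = 7/ 64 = 0.11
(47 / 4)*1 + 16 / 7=393 / 28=14.04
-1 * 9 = -9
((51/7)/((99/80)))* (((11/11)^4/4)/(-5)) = -68/231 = -0.29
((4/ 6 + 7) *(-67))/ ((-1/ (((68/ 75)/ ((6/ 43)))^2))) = 21687.58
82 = 82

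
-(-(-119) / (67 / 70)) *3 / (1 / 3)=-74970 / 67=-1118.96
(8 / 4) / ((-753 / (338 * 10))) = -6760 / 753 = -8.98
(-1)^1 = -1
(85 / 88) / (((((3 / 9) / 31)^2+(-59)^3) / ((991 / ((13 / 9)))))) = -1311387327 / 406422695536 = -0.00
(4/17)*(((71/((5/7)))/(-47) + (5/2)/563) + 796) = 420142226/2249185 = 186.80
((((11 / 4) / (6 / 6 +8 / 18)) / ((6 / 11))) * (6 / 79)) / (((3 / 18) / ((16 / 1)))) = 26136 / 1027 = 25.45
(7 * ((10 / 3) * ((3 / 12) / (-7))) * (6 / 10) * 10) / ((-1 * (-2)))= -2.50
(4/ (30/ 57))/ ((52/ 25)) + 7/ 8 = 471/ 104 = 4.53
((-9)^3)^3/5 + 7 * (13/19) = -7360988836/95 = -77484093.01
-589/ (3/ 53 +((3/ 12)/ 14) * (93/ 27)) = -4986.80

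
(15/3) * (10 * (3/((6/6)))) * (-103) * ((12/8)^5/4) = -1877175/64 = -29330.86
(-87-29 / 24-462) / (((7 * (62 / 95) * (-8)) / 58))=36379775 / 41664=873.17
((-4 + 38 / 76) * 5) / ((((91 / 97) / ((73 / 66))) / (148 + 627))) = -27438875 / 1716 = -15990.02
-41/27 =-1.52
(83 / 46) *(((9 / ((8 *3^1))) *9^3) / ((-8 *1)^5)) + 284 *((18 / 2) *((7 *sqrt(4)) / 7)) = 61643504367 / 12058624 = 5111.98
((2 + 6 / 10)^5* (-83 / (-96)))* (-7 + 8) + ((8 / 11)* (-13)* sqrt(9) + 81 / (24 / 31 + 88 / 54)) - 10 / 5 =176044151027 / 1659900000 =106.06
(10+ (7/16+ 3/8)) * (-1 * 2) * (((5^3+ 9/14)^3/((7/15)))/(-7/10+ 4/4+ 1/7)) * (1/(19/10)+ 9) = -12781548130719525/6464864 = -1977079197.76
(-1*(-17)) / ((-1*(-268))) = 17 / 268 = 0.06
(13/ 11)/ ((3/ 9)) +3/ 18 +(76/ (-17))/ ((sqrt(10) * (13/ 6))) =245/ 66 - 228 * sqrt(10)/ 1105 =3.06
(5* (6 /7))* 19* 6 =3420 /7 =488.57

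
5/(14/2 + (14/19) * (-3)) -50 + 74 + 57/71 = 166996/6461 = 25.85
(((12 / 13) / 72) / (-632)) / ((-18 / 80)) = 0.00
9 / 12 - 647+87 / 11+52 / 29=-812235 / 1276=-636.55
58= 58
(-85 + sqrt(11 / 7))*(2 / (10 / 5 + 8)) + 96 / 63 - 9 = -24.23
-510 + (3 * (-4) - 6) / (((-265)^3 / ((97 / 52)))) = -246763626627 / 483850250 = -510.00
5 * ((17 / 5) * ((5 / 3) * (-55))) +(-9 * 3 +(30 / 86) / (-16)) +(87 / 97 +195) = -1389.46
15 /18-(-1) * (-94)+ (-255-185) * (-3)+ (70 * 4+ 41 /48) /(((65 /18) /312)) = 764779 /30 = 25492.63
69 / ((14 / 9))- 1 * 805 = -760.64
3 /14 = 0.21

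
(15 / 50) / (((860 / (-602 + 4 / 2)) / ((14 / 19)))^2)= 52920 / 667489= 0.08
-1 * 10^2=-100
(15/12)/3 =5/12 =0.42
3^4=81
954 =954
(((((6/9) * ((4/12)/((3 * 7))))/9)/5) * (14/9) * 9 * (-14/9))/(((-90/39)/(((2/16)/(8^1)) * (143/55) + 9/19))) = 284557/249318000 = 0.00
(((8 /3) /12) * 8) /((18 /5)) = 0.49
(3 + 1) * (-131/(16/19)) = -2489/4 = -622.25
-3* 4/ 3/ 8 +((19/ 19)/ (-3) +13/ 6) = 1.33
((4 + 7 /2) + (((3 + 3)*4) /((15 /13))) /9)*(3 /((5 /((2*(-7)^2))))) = 43267 /75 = 576.89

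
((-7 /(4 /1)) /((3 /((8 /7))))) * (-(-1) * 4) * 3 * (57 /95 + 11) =-464 /5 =-92.80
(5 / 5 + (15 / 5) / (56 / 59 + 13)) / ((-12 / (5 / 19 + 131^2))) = -27172000 / 15637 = -1737.67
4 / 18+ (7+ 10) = 155 / 9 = 17.22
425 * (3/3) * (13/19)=5525/19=290.79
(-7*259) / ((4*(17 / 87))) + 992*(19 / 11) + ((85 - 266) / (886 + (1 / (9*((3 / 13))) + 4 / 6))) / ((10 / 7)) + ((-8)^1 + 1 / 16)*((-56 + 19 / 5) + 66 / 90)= -781537219 / 3952245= -197.75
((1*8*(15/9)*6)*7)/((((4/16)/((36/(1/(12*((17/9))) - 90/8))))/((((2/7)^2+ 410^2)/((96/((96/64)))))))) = -16803284160/889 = -18901332.01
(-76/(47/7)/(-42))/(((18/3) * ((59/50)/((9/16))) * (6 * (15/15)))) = 0.00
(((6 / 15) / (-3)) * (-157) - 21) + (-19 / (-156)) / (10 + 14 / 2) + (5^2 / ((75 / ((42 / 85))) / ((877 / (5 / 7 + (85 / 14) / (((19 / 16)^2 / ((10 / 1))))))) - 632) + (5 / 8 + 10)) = 138663758342741 / 13174126993560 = 10.53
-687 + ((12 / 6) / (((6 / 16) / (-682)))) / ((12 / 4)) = -17095 / 9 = -1899.44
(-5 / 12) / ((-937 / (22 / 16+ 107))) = 0.05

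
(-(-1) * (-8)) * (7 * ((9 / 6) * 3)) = -252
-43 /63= -0.68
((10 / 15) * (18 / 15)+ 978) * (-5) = -4894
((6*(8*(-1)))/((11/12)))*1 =-576/11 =-52.36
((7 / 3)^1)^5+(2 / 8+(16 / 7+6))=528673 / 6804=77.70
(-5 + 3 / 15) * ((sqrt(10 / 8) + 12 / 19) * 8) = -96 * sqrt(5) / 5 - 2304 / 95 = -67.19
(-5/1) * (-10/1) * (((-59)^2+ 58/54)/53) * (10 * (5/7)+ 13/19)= 1631177600/63441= 25711.73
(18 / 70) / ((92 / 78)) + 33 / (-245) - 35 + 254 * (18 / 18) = 219.08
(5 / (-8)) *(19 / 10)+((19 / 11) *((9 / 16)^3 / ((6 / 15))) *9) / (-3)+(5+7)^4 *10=18685309547 / 90112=207356.51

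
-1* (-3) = 3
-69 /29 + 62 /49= -1583 /1421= -1.11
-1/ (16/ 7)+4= 57/ 16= 3.56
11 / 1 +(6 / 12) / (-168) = 3695 / 336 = 11.00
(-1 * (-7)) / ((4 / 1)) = 1.75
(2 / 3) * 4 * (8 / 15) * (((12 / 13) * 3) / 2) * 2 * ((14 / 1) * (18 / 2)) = 32256 / 65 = 496.25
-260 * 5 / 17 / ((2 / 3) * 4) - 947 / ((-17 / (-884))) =-1675271 / 34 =-49272.68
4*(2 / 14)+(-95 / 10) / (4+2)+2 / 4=-43 / 84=-0.51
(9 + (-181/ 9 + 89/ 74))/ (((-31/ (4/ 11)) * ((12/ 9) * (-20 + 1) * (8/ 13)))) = -85787/ 11506704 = -0.01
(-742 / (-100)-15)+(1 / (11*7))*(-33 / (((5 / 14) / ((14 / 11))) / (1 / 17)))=-71713 / 9350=-7.67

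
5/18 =0.28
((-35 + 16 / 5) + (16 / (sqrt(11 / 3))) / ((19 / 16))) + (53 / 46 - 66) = -22229 / 230 + 256 *sqrt(33) / 209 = -89.61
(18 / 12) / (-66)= -1 / 44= -0.02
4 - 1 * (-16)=20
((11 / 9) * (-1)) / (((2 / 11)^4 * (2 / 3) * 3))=-161051 / 288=-559.20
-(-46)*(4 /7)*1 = 184 /7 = 26.29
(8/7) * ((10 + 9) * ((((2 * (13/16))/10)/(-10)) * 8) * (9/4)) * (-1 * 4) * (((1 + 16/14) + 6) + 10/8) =584649/2450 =238.63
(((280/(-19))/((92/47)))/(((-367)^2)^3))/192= -1645/102505945420427909088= -0.00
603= 603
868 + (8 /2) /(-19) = 16488 /19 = 867.79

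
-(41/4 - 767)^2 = -9162729/16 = -572670.56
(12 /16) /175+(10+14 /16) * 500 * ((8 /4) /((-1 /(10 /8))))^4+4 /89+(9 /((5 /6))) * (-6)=105829056341 /498400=212337.59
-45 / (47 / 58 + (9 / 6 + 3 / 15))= -6525 / 364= -17.93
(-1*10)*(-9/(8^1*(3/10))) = 75/2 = 37.50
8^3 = 512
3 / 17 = 0.18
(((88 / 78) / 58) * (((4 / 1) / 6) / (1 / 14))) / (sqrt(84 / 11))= 0.07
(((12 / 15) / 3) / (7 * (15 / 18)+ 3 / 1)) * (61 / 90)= 244 / 11925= 0.02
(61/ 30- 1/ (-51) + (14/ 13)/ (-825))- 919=-916.95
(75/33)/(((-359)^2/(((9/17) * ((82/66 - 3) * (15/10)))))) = -0.00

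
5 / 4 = 1.25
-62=-62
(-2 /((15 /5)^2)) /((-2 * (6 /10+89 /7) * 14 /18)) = 0.01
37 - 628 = -591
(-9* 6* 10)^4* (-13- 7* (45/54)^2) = -1518740280000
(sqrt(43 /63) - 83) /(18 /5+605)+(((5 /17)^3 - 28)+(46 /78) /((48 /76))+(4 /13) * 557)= 5 * sqrt(301) /63903+59351720927 /411571836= 144.21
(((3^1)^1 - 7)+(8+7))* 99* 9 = 9801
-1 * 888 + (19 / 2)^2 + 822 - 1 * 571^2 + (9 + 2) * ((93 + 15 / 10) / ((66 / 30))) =-1302177 / 4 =-325544.25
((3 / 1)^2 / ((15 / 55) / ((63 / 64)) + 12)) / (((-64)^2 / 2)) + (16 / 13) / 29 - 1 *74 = -161941441113 / 2189664256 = -73.96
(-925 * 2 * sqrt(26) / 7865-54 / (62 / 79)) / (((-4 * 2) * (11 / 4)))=185 * sqrt(26) / 17303 + 2133 / 682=3.18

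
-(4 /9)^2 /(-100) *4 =16 /2025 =0.01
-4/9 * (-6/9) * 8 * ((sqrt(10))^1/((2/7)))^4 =960400/27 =35570.37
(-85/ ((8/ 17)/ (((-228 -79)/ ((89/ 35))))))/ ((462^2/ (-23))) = -2.35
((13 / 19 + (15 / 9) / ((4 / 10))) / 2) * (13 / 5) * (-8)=-50.45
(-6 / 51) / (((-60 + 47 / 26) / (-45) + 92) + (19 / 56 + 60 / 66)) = -720720 / 579172813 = -0.00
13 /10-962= -960.70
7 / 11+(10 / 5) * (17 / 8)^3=55835 / 2816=19.83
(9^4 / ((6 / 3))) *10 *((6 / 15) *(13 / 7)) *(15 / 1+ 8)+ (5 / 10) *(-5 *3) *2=3923373 / 7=560481.86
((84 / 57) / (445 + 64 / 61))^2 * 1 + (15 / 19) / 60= 287304755 / 21817062436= 0.01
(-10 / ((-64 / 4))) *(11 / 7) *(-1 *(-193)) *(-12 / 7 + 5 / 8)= -647515 / 3136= -206.48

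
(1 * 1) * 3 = 3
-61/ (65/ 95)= -1159/ 13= -89.15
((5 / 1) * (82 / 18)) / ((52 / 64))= 3280 / 117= 28.03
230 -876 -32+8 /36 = -6100 /9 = -677.78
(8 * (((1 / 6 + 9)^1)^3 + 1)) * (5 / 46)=832955 / 1242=670.66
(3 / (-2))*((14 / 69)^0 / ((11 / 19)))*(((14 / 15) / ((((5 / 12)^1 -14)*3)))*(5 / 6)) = 266 / 5379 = 0.05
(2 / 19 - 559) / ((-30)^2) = -10619 / 17100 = -0.62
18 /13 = 1.38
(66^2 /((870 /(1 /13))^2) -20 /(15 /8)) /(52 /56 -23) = 1591839718 /3293839575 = 0.48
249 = 249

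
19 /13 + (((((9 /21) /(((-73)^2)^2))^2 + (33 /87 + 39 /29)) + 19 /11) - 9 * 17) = -24267781760432149695050 /163875110053152941443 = -148.09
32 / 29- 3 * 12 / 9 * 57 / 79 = -1.78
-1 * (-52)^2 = -2704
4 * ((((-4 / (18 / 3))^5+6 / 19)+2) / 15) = 40336 / 69255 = 0.58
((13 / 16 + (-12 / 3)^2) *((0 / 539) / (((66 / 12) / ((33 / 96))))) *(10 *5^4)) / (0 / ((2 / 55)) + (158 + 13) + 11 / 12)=0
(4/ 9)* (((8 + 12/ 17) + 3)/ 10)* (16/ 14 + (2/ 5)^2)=30248/ 44625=0.68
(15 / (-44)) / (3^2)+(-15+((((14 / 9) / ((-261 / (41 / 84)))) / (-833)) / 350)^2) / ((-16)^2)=-4587023655941526431509 / 47547455025023331840000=-0.10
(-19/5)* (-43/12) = 817/60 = 13.62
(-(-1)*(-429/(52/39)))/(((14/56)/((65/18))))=-9295/2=-4647.50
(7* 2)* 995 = 13930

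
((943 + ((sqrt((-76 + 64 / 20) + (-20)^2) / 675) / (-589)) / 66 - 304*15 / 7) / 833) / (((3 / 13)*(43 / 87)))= 769457 / 250733 - 377*sqrt(2045) / 2349721922625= 3.07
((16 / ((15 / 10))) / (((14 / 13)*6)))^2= 10816 / 3969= 2.73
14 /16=7 /8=0.88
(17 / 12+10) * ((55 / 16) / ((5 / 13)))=19591 / 192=102.04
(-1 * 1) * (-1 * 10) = 10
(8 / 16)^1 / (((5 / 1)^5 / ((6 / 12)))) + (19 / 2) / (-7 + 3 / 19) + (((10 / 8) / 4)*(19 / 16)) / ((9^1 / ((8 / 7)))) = -109849073 / 81900000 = -1.34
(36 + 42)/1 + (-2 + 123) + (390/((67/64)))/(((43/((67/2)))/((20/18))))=67271/129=521.48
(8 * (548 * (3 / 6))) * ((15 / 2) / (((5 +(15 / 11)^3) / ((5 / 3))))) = 3646940 / 1003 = 3636.03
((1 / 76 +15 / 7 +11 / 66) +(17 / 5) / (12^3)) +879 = 1012747781 / 1149120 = 881.32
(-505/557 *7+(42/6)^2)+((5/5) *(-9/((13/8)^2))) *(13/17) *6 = 3325526/123097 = 27.02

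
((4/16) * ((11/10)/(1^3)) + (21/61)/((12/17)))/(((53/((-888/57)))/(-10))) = 137714/61427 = 2.24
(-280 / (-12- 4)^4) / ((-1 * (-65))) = -7 / 106496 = -0.00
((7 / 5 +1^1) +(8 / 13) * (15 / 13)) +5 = 6853 / 845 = 8.11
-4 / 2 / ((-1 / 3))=6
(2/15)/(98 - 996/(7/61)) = -0.00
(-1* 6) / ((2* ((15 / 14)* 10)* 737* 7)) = -1 / 18425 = -0.00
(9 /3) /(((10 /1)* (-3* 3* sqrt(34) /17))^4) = 289 /87480000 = 0.00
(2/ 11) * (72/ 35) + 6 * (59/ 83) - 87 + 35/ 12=-30463691/ 383460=-79.44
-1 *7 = -7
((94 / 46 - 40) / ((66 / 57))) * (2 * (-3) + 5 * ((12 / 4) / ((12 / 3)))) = 149283 / 2024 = 73.76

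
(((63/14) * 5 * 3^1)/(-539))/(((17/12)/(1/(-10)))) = 81/9163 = 0.01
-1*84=-84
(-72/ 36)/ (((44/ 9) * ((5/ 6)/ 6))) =-162/ 55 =-2.95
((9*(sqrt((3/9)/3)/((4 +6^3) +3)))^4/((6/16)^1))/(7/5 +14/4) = 2160/121175698609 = 0.00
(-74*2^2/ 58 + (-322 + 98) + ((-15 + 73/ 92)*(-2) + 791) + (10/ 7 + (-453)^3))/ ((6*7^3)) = -868051938175/ 19217604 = -45169.62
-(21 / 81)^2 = -49 / 729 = -0.07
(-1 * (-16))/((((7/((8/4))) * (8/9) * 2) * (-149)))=-18/1043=-0.02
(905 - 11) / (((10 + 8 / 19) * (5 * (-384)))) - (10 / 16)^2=-27581 / 63360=-0.44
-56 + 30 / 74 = -2057 / 37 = -55.59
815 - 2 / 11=8963 / 11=814.82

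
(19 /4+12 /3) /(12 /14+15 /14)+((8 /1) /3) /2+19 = 1343 /54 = 24.87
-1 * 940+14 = -926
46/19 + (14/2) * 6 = 844/19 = 44.42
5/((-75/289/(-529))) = 152881/15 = 10192.07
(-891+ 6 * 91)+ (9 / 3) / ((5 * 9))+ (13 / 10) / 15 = -51727 / 150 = -344.85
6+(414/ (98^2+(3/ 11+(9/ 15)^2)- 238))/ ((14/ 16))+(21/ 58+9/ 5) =894644997/ 108935890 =8.21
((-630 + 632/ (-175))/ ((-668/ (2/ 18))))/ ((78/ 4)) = 55441/ 10257975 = 0.01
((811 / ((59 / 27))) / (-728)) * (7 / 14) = -21897 / 85904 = -0.25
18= 18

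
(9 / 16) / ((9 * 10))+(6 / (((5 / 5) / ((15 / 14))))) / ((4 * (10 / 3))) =547 / 1120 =0.49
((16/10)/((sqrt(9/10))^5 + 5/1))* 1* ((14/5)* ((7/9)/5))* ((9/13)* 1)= 3136000/31732363- 762048* sqrt(10)/158661815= 0.08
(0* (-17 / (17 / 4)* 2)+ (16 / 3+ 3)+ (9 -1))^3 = 117649 / 27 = 4357.37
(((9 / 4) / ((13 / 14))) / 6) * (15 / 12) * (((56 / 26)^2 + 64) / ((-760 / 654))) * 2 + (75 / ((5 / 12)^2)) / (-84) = -37855521 / 584402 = -64.78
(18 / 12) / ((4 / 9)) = 27 / 8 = 3.38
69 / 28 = 2.46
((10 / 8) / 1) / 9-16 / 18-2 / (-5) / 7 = -97 / 140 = -0.69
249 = 249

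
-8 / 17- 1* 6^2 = -620 / 17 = -36.47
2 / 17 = 0.12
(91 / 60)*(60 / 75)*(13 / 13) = 91 / 75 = 1.21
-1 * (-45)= 45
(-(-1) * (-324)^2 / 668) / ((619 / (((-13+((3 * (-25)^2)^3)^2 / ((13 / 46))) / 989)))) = 52456038951873779292439764 / 1329066661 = 39468328031346035.92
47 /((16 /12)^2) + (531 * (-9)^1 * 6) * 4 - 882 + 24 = -1848441 /16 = -115527.56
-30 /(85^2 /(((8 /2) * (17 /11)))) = -24 /935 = -0.03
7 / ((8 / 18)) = 63 / 4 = 15.75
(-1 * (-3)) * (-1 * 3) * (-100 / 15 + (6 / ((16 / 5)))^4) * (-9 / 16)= 1888785 / 65536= 28.82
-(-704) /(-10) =-352 /5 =-70.40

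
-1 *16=-16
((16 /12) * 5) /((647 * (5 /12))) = 16 /647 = 0.02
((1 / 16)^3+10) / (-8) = -40961 / 32768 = -1.25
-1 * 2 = -2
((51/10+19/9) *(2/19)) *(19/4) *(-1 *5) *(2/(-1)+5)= -649/12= -54.08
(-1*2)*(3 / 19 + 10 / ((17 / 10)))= -3902 / 323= -12.08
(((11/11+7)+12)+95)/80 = 23/16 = 1.44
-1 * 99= -99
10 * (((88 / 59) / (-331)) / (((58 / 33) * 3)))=-4840 / 566341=-0.01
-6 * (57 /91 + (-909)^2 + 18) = -451159596 /91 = -4957797.76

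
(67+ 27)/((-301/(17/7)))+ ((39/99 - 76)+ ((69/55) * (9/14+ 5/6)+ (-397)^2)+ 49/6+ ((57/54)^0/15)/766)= 6992366075341/44383955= 157542.65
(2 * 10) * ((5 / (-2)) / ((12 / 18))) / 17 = -75 / 17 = -4.41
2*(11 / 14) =11 / 7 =1.57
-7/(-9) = 7/9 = 0.78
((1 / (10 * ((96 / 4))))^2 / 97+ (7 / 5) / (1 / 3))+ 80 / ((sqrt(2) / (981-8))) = 23466241 / 5587200+ 38920 * sqrt(2) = 55045.39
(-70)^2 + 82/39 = 191182/39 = 4902.10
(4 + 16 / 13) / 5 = 68 / 65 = 1.05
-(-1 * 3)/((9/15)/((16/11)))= 80/11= 7.27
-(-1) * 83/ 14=83/ 14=5.93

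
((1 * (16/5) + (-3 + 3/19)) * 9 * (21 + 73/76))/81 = 28373/32490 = 0.87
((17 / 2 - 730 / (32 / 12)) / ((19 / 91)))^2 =1613936.22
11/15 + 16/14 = 197/105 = 1.88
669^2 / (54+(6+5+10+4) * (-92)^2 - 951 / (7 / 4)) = 2.12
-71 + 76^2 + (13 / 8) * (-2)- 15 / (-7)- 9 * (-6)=161221 / 28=5757.89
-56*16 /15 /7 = -128 /15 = -8.53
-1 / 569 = -0.00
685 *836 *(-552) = -316108320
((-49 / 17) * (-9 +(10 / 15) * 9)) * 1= 147 / 17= 8.65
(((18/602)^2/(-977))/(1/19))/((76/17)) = -1377/354068708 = -0.00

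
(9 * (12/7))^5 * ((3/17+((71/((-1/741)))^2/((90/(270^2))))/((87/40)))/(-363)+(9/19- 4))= -47290827614959181804046336/19049171449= -2482566117984189.17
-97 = -97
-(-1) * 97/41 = 97/41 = 2.37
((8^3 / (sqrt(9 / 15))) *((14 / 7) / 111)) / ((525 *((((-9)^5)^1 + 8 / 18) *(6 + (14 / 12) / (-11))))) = -22528 *sqrt(15) / 1338570229675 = -0.00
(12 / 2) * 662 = 3972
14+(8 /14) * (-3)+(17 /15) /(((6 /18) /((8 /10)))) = 2626 /175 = 15.01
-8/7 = -1.14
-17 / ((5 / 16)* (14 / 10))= -272 / 7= -38.86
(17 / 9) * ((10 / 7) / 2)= 85 / 63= 1.35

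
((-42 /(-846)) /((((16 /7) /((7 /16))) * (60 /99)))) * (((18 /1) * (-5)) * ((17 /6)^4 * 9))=-315124733 /385024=-818.45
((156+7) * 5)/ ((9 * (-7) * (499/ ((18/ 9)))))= -1630/ 31437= -0.05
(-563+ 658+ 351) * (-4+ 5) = 446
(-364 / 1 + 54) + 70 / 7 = -300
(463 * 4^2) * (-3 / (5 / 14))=-311136 / 5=-62227.20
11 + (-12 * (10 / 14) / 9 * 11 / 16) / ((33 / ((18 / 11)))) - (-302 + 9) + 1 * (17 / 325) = 304.02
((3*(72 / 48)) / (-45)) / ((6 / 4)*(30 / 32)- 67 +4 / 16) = 16 / 10455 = 0.00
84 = 84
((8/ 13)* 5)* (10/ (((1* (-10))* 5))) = -8/ 13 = -0.62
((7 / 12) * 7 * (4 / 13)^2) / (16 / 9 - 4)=-147 / 845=-0.17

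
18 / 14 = 9 / 7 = 1.29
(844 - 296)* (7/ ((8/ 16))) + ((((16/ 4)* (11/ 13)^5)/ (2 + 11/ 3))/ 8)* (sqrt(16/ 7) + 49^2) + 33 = 966306* sqrt(7)/ 44183867 + 98427677563/ 12623962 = 7796.95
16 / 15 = 1.07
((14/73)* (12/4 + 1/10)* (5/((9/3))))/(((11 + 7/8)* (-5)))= -1736/104025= -0.02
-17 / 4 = -4.25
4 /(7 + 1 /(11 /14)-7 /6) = 264 /469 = 0.56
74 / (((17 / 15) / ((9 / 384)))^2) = 74925 / 2367488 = 0.03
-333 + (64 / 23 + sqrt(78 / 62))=-7595 / 23 + sqrt(1209) / 31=-329.10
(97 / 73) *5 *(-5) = -2425 / 73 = -33.22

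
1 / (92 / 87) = 87 / 92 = 0.95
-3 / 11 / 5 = -3 / 55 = -0.05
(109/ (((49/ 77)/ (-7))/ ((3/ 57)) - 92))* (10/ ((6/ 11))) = -65945/ 3093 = -21.32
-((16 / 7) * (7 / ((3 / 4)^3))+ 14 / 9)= -1066 / 27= -39.48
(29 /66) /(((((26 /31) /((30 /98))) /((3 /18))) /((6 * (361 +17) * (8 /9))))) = 53.89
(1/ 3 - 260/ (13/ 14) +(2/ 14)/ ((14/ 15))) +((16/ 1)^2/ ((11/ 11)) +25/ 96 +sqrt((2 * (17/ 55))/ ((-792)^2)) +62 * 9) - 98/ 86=sqrt(1870)/ 43560 +35977937/ 67424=533.61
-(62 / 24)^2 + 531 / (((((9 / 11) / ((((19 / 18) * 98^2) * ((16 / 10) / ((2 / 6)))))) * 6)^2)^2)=5126112826781115105.27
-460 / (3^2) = -460 / 9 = -51.11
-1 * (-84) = 84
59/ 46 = 1.28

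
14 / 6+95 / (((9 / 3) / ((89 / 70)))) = 1789 / 42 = 42.60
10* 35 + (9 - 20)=339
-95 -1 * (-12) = -83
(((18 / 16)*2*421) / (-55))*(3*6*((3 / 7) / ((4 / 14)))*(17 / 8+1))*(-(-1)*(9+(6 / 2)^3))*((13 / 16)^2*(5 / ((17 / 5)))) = -19450357875 / 382976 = -50787.41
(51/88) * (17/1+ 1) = 459/44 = 10.43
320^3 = 32768000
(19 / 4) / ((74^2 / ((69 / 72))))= 437 / 525696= 0.00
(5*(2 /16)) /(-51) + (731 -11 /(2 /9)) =278047 /408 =681.49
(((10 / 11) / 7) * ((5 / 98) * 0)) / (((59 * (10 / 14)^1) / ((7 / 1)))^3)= 0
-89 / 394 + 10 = 3851 / 394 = 9.77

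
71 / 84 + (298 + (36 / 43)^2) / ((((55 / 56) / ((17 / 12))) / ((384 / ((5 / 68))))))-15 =96104973648889 / 42711900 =2250074.89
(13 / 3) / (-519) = -0.01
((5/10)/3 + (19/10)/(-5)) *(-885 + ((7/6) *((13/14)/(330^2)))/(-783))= 905553594013/4796364375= 188.80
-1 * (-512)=512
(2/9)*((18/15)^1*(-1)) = -4/15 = -0.27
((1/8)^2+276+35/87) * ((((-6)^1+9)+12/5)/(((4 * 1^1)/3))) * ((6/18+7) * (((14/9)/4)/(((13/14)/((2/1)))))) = 165914441/24128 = 6876.43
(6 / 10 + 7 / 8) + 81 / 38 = 2741 / 760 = 3.61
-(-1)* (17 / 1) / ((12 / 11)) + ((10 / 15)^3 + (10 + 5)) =3335 / 108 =30.88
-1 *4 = -4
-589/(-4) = 589/4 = 147.25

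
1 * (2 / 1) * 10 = 20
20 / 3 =6.67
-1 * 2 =-2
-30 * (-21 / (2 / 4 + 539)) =1260 / 1079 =1.17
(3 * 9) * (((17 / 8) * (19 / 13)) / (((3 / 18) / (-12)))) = -78489 / 13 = -6037.62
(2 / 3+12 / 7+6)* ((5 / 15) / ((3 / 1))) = 176 / 189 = 0.93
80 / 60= 4 / 3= 1.33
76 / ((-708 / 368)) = -6992 / 177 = -39.50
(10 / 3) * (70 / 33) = 700 / 99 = 7.07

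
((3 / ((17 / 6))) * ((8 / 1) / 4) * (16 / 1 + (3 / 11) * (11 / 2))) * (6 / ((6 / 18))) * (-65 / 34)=-368550 / 289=-1275.26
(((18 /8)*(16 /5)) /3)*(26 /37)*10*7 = 4368 /37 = 118.05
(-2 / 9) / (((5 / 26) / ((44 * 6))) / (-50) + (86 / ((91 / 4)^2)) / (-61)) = 1778096320 / 21912411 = 81.15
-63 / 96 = -21 / 32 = -0.66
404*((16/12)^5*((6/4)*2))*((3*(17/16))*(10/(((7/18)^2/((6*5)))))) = 1582387200/49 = 32293616.33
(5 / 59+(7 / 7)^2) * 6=384 / 59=6.51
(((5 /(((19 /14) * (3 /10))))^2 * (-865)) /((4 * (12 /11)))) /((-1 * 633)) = 291396875 /6169851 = 47.23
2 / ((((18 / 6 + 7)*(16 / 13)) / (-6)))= -0.98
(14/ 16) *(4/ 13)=0.27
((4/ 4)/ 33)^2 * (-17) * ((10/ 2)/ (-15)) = 17/ 3267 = 0.01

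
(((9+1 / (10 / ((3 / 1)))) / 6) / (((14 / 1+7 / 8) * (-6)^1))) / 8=-31 / 14280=-0.00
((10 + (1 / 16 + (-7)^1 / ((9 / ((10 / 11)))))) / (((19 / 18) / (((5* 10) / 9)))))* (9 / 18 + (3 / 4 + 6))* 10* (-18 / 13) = -53718875 / 10868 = -4942.85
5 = 5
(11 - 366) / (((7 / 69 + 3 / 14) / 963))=-66048318 / 61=-1082759.31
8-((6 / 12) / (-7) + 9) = -13 / 14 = -0.93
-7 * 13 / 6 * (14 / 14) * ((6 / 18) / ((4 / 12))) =-91 / 6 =-15.17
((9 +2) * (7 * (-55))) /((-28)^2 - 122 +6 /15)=-21175 /3312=-6.39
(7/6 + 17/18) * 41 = 779/9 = 86.56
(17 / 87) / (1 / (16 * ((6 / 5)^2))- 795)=-192 / 781115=-0.00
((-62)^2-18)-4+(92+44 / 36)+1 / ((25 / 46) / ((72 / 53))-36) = 4154659151 / 1061163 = 3915.19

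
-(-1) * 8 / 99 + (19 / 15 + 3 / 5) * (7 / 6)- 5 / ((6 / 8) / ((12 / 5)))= -6802 / 495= -13.74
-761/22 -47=-1795/22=-81.59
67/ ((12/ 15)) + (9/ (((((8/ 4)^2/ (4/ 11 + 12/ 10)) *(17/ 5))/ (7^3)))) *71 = 18911867/ 748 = 25283.24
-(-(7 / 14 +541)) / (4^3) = 1083 / 128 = 8.46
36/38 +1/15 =289/285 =1.01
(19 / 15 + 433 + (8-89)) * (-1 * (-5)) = 5299 / 3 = 1766.33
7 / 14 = 1 / 2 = 0.50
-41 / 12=-3.42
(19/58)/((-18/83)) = -1577/1044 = -1.51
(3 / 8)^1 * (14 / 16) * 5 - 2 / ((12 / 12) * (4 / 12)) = -279 / 64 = -4.36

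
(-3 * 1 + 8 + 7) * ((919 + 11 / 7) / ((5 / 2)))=4418.74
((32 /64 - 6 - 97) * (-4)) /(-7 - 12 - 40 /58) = -11890 /571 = -20.82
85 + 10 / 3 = 265 / 3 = 88.33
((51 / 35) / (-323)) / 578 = -3 / 384370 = -0.00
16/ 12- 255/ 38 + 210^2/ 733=4578071/ 83562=54.79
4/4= 1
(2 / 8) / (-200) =-1 / 800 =-0.00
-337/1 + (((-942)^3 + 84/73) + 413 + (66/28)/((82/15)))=-70051496300281/83804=-835896810.42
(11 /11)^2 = 1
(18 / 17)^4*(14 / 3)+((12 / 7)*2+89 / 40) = 269382383 / 23385880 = 11.52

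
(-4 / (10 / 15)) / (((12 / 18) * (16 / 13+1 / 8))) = -312 / 47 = -6.64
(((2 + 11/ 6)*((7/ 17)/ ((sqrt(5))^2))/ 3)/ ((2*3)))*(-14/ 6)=-1127/ 27540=-0.04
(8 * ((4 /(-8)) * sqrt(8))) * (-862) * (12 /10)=41376 * sqrt(2) /5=11702.90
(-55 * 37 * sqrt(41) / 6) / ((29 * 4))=-2035 * sqrt(41) / 696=-18.72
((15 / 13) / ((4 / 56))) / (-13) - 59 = -10181 / 169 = -60.24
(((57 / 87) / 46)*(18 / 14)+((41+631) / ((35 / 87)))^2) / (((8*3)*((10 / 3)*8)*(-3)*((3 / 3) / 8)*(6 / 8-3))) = 72375626203 / 14007000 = 5167.10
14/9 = 1.56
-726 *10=-7260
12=12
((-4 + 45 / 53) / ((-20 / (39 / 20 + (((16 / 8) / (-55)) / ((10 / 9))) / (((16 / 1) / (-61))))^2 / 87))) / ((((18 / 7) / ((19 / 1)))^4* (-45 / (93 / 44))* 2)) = -434997370253653350157 / 105320134656000000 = -4130.24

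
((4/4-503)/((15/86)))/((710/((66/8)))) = -118723/3550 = -33.44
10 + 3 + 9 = 22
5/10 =1/2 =0.50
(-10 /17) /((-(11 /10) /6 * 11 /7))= 4200 /2057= 2.04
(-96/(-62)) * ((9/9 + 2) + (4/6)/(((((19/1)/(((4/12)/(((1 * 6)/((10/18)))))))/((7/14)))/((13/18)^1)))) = 1994804/429381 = 4.65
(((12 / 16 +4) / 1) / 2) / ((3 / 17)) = 323 / 24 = 13.46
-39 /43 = -0.91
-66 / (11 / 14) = -84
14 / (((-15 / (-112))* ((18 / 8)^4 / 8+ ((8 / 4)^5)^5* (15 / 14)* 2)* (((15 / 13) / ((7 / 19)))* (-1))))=-157351936 / 338972049387225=-0.00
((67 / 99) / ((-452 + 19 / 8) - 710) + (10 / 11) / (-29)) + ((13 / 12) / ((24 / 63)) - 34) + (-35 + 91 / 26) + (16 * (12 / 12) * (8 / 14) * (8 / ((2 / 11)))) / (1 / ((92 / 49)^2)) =19416187795845535 / 14324548015008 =1355.45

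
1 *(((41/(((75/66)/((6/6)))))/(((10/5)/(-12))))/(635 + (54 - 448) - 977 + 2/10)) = 5412/18395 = 0.29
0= 0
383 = 383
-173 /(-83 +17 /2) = 346 /149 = 2.32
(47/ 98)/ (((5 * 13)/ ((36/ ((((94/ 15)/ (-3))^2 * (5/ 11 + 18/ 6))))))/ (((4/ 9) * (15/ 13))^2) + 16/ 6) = 0.00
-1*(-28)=28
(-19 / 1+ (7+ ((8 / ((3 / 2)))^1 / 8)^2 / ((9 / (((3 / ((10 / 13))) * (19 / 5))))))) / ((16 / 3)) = -3803 / 1800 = -2.11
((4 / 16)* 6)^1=3 / 2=1.50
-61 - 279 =-340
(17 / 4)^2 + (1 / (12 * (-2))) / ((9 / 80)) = 7643 / 432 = 17.69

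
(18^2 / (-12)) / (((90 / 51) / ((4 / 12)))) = -51 / 10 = -5.10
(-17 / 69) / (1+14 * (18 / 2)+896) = -17 / 70587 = -0.00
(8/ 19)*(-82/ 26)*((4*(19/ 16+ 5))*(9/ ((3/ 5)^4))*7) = -3946250/ 247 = -15976.72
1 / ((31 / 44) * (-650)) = -22 / 10075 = -0.00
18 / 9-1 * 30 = -28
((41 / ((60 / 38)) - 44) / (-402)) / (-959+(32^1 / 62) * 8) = -16771 / 356988060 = -0.00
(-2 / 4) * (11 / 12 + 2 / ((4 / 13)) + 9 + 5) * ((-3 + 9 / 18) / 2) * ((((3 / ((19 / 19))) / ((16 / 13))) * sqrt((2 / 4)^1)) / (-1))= -16705 * sqrt(2) / 1024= -23.07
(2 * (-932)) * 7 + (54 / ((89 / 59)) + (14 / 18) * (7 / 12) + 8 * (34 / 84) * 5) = -874393129 / 67284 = -12995.56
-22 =-22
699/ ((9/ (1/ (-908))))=-233/ 2724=-0.09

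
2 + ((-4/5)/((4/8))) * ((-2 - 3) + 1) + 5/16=697/80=8.71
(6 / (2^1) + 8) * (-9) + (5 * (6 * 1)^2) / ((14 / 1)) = -603 / 7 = -86.14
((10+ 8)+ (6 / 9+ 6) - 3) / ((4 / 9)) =195 / 4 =48.75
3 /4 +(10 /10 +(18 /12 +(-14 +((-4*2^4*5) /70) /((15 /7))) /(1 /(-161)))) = 156043 /60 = 2600.72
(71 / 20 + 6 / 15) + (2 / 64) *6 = 331 / 80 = 4.14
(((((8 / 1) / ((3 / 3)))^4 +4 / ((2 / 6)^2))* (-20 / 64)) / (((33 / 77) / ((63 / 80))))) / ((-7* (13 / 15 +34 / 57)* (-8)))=-2060835 / 71168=-28.96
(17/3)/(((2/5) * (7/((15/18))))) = 425/252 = 1.69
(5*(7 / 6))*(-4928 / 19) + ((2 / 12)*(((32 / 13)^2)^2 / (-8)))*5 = -2469326560 / 1627977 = -1516.81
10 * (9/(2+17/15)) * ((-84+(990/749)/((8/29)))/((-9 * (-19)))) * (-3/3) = 13.30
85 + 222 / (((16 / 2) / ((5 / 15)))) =94.25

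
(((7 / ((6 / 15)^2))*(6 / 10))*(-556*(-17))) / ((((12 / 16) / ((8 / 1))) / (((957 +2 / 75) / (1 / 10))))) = 25328284949.33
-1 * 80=-80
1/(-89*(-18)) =1/1602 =0.00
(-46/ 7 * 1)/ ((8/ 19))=-437/ 28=-15.61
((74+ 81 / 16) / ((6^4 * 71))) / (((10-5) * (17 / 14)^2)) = 12397 / 106370496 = 0.00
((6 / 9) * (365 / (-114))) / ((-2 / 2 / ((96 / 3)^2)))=373760 / 171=2185.73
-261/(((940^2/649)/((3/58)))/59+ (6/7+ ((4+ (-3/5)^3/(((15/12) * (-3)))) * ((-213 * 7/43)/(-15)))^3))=-509227609414581298828125/2482135099948692568056218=-0.21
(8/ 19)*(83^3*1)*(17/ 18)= 227377.29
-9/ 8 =-1.12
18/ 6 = 3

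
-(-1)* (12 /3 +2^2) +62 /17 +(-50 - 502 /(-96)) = -27029 /816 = -33.12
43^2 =1849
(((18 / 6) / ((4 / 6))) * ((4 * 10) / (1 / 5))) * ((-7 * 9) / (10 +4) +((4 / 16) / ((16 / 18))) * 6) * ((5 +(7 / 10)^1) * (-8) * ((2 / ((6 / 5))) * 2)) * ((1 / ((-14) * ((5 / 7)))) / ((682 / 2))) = -38475 / 341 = -112.83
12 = 12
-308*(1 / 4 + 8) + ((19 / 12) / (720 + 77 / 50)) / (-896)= -492826828507 / 193949952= -2541.00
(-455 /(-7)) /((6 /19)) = 205.83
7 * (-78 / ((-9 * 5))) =182 / 15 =12.13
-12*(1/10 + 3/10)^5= -384/3125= -0.12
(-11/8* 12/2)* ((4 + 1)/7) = -165/28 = -5.89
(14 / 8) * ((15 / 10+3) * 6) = 47.25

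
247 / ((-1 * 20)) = -247 / 20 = -12.35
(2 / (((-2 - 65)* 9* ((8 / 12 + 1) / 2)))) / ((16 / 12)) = -1 / 335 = -0.00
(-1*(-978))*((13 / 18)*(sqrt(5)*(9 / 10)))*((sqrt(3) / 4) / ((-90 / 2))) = -2119*sqrt(15) / 600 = -13.68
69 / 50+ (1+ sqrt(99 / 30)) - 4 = -81 / 50+ sqrt(330) / 10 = 0.20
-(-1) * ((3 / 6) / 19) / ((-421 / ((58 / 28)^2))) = -841 / 3135608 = -0.00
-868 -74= -942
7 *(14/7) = 14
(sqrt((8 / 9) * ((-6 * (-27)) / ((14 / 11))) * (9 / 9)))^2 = 792 / 7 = 113.14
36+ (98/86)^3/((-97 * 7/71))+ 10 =353566937/7712179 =45.85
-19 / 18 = -1.06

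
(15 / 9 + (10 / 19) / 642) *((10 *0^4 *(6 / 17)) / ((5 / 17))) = 0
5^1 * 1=5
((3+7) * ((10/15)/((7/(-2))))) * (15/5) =-40/7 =-5.71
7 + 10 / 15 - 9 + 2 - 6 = -16 / 3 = -5.33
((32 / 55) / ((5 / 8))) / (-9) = -256 / 2475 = -0.10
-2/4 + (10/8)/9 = -13/36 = -0.36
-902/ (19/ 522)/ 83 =-470844/ 1577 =-298.57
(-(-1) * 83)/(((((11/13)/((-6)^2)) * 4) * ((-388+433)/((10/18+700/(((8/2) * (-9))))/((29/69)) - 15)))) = -1175.96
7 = 7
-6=-6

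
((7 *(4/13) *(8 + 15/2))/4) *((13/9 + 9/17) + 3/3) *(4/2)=7595/153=49.64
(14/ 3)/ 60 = 7/ 90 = 0.08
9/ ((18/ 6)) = 3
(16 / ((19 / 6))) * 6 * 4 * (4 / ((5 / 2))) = 18432 / 95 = 194.02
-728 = -728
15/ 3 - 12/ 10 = 19/ 5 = 3.80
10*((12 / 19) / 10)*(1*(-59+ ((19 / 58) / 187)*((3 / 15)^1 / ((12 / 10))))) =-3839465 / 103037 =-37.26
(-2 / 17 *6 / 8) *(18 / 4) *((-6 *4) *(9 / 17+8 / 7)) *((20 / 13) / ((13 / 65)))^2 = 322380000 / 341887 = 942.94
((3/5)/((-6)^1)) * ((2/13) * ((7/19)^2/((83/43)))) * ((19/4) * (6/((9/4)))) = -4214/307515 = -0.01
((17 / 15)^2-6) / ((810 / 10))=-1061 / 18225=-0.06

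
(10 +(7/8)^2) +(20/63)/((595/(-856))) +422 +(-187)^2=16985831225/479808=35401.31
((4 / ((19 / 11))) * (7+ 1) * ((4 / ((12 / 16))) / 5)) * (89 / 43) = 501248 / 12255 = 40.90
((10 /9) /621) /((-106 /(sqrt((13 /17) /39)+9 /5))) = -1 /32913 -5 * sqrt(51) /15107067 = -0.00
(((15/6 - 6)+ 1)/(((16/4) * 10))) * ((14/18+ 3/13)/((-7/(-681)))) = -13393/2184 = -6.13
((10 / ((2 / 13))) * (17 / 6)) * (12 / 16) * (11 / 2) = 12155 / 16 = 759.69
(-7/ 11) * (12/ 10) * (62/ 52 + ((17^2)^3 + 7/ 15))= -65895567899/ 3575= -18432326.69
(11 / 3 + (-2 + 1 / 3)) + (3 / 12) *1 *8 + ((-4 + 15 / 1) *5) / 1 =59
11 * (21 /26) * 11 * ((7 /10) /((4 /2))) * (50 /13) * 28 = 622545 /169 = 3683.70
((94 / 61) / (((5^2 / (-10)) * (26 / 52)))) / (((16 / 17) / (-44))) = 17578 / 305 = 57.63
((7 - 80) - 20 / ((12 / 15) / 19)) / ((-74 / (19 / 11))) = 12.79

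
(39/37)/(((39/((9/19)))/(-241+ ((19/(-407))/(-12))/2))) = -3.09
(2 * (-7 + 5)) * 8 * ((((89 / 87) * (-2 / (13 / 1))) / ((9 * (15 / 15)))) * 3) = 5696 / 3393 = 1.68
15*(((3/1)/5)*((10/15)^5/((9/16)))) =512/243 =2.11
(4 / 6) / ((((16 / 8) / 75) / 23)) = 575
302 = 302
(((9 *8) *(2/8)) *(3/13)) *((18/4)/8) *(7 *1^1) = 1701/104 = 16.36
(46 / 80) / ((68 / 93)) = 2139 / 2720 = 0.79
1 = 1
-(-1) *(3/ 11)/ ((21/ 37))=37/ 77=0.48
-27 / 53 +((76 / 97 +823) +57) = 4525489 / 5141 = 880.27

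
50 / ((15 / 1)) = 10 / 3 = 3.33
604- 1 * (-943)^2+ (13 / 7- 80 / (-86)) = -267481306 / 301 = -888642.21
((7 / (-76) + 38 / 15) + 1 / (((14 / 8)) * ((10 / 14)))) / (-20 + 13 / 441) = -108633 / 669332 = -0.16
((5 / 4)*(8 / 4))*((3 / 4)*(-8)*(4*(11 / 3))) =-220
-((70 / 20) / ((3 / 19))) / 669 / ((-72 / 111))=4921 / 96336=0.05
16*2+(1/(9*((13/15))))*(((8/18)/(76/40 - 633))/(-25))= 70885160/2215161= 32.00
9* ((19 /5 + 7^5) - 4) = 756306 /5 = 151261.20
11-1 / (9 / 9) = 10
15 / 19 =0.79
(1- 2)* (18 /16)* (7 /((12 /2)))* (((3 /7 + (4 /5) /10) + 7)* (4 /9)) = -219 /50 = -4.38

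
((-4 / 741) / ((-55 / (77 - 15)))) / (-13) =-248 / 529815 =-0.00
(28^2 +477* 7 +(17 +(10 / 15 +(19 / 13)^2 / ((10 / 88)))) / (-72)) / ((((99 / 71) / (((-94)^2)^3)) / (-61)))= -281019051370396843041416 / 2258685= -124417106134939950.92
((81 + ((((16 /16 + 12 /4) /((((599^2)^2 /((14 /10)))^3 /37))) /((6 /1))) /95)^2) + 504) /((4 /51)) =57459027446824193510713357079470676000256828434691819113535596620661854430696333 /7703573312796942317508075358400626914731936106544906199233865811384192187500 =7458.75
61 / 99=0.62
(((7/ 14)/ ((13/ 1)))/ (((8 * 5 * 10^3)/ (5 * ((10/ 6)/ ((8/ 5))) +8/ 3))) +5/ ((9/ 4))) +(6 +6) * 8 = 7354880567/ 74880000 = 98.22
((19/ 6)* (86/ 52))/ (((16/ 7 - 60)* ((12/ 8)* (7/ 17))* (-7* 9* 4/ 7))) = 13889/ 3403296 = 0.00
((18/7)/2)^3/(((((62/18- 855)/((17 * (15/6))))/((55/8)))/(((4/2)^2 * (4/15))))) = -0.78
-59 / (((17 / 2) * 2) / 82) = -4838 / 17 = -284.59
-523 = -523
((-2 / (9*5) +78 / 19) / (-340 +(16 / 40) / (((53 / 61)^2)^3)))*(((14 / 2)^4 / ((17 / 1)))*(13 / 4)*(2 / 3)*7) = -4203475255014742252 / 163851775210305369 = -25.65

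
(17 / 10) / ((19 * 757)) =17 / 143830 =0.00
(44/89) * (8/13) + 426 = 493234/1157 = 426.30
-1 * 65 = -65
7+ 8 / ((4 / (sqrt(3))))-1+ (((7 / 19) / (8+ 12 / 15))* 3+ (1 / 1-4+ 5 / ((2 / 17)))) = 2* sqrt(3)+ 38143 / 836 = 49.09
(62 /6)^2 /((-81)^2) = 961 /59049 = 0.02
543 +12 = 555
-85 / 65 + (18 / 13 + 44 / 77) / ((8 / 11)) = 503 / 364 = 1.38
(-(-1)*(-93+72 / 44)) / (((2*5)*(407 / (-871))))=175071 / 8954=19.55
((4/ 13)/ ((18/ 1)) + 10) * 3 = 1172/ 39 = 30.05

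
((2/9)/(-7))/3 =-2/189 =-0.01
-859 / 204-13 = -3511 / 204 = -17.21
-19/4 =-4.75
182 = 182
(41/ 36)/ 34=41/ 1224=0.03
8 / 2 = 4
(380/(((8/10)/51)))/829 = 24225/829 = 29.22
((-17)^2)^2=83521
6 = 6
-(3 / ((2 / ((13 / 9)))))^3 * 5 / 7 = -10985 / 1512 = -7.27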